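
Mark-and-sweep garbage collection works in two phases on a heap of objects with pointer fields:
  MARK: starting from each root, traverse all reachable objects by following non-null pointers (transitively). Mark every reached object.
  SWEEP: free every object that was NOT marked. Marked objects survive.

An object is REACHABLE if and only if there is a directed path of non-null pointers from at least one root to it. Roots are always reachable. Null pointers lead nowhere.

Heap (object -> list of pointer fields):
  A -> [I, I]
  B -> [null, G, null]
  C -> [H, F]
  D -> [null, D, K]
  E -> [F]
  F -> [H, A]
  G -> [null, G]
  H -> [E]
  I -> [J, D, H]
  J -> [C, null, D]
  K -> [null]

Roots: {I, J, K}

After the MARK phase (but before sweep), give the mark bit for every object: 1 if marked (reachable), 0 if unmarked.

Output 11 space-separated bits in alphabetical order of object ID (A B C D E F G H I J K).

Answer: 1 0 1 1 1 1 0 1 1 1 1

Derivation:
Roots: I J K
Mark I: refs=J D H, marked=I
Mark J: refs=C null D, marked=I J
Mark K: refs=null, marked=I J K
Mark D: refs=null D K, marked=D I J K
Mark H: refs=E, marked=D H I J K
Mark C: refs=H F, marked=C D H I J K
Mark E: refs=F, marked=C D E H I J K
Mark F: refs=H A, marked=C D E F H I J K
Mark A: refs=I I, marked=A C D E F H I J K
Unmarked (collected): B G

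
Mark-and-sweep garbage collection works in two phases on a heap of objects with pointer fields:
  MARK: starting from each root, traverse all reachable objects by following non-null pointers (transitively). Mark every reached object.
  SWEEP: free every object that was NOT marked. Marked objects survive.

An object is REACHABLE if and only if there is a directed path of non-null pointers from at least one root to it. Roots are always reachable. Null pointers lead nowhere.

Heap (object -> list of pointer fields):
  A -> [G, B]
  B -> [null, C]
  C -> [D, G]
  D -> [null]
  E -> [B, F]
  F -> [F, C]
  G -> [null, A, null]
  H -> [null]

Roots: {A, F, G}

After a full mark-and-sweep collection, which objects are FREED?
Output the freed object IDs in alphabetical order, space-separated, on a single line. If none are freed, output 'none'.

Answer: E H

Derivation:
Roots: A F G
Mark A: refs=G B, marked=A
Mark F: refs=F C, marked=A F
Mark G: refs=null A null, marked=A F G
Mark B: refs=null C, marked=A B F G
Mark C: refs=D G, marked=A B C F G
Mark D: refs=null, marked=A B C D F G
Unmarked (collected): E H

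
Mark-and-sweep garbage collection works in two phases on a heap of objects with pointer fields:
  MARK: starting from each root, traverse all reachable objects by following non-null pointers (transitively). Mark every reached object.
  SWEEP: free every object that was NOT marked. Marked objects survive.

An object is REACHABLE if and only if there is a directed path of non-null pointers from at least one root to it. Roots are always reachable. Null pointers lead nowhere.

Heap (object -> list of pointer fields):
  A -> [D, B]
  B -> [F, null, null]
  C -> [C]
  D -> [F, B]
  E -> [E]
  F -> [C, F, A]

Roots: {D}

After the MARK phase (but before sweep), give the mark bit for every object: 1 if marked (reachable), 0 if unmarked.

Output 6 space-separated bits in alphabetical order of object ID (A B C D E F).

Answer: 1 1 1 1 0 1

Derivation:
Roots: D
Mark D: refs=F B, marked=D
Mark F: refs=C F A, marked=D F
Mark B: refs=F null null, marked=B D F
Mark C: refs=C, marked=B C D F
Mark A: refs=D B, marked=A B C D F
Unmarked (collected): E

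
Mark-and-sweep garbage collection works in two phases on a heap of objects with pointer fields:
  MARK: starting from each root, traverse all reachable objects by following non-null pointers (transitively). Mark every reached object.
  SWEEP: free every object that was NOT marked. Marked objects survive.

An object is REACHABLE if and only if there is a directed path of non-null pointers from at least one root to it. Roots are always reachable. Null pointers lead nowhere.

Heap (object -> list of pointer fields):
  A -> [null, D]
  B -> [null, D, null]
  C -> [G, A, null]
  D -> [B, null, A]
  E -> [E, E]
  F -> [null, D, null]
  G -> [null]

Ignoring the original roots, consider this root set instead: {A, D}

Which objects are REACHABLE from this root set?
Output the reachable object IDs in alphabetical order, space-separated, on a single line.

Roots: A D
Mark A: refs=null D, marked=A
Mark D: refs=B null A, marked=A D
Mark B: refs=null D null, marked=A B D
Unmarked (collected): C E F G

Answer: A B D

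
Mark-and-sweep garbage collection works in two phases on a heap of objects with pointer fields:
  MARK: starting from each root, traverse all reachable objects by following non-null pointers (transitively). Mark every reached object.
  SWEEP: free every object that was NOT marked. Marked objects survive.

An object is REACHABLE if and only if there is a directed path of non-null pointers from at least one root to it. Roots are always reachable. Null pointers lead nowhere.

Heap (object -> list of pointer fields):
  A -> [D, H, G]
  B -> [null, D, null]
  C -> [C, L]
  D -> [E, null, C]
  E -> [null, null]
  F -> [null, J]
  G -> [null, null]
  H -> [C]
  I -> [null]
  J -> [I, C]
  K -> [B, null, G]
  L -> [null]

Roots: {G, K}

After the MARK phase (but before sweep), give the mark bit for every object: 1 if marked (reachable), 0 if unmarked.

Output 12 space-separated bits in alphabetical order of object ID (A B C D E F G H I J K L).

Roots: G K
Mark G: refs=null null, marked=G
Mark K: refs=B null G, marked=G K
Mark B: refs=null D null, marked=B G K
Mark D: refs=E null C, marked=B D G K
Mark E: refs=null null, marked=B D E G K
Mark C: refs=C L, marked=B C D E G K
Mark L: refs=null, marked=B C D E G K L
Unmarked (collected): A F H I J

Answer: 0 1 1 1 1 0 1 0 0 0 1 1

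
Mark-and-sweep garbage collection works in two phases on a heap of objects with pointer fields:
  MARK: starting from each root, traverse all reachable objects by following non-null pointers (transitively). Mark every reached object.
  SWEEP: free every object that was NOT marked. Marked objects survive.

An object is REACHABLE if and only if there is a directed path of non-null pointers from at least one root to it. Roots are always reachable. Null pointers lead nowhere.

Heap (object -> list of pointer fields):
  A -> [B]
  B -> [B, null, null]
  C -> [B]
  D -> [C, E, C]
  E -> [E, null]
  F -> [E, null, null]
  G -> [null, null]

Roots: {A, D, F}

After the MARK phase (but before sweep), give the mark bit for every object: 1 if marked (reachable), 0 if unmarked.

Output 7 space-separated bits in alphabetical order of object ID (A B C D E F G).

Roots: A D F
Mark A: refs=B, marked=A
Mark D: refs=C E C, marked=A D
Mark F: refs=E null null, marked=A D F
Mark B: refs=B null null, marked=A B D F
Mark C: refs=B, marked=A B C D F
Mark E: refs=E null, marked=A B C D E F
Unmarked (collected): G

Answer: 1 1 1 1 1 1 0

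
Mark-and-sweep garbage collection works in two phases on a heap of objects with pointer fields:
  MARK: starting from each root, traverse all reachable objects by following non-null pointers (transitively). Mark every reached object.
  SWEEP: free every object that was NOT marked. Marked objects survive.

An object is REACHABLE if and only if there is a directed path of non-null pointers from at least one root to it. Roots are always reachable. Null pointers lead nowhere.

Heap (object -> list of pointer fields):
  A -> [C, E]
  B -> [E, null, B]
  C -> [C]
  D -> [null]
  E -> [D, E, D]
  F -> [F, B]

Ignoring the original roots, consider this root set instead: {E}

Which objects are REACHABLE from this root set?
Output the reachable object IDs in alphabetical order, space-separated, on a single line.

Roots: E
Mark E: refs=D E D, marked=E
Mark D: refs=null, marked=D E
Unmarked (collected): A B C F

Answer: D E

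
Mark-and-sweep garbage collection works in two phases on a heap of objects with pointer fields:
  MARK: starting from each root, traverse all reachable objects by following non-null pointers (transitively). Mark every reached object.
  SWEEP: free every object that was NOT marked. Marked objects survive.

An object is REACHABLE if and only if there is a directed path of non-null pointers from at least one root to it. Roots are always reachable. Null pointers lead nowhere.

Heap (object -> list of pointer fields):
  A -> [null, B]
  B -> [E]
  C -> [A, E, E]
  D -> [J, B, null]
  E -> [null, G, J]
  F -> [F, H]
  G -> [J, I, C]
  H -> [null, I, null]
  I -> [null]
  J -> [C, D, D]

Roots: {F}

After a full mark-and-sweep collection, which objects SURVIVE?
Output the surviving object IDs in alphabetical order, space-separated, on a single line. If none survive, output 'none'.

Answer: F H I

Derivation:
Roots: F
Mark F: refs=F H, marked=F
Mark H: refs=null I null, marked=F H
Mark I: refs=null, marked=F H I
Unmarked (collected): A B C D E G J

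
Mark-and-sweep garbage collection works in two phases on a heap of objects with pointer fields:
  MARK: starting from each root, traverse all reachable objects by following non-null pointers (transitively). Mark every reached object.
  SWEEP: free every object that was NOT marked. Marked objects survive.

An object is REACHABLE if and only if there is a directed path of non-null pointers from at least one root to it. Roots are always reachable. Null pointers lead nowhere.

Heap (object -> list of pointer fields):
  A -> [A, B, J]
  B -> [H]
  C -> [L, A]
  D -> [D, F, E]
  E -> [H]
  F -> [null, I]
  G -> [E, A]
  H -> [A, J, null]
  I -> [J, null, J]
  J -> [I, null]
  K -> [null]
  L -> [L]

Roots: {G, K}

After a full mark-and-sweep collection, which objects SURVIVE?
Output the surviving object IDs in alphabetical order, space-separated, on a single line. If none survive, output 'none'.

Answer: A B E G H I J K

Derivation:
Roots: G K
Mark G: refs=E A, marked=G
Mark K: refs=null, marked=G K
Mark E: refs=H, marked=E G K
Mark A: refs=A B J, marked=A E G K
Mark H: refs=A J null, marked=A E G H K
Mark B: refs=H, marked=A B E G H K
Mark J: refs=I null, marked=A B E G H J K
Mark I: refs=J null J, marked=A B E G H I J K
Unmarked (collected): C D F L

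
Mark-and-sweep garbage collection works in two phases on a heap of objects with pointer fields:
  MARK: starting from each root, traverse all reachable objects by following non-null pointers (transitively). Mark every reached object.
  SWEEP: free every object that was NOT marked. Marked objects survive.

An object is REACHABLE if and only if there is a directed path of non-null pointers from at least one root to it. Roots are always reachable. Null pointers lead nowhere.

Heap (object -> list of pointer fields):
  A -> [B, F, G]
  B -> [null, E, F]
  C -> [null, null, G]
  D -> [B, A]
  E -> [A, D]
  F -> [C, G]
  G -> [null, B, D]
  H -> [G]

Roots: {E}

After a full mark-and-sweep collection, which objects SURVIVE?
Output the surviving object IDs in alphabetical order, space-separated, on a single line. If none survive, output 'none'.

Roots: E
Mark E: refs=A D, marked=E
Mark A: refs=B F G, marked=A E
Mark D: refs=B A, marked=A D E
Mark B: refs=null E F, marked=A B D E
Mark F: refs=C G, marked=A B D E F
Mark G: refs=null B D, marked=A B D E F G
Mark C: refs=null null G, marked=A B C D E F G
Unmarked (collected): H

Answer: A B C D E F G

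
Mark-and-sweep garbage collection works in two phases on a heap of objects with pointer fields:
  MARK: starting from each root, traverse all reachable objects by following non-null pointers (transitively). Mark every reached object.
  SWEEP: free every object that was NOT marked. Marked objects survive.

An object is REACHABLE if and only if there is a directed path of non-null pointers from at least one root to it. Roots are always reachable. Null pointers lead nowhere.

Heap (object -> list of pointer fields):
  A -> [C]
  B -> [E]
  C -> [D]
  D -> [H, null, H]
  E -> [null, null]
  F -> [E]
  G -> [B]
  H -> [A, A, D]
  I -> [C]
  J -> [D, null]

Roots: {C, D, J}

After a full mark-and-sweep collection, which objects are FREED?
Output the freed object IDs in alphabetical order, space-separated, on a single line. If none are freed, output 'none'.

Answer: B E F G I

Derivation:
Roots: C D J
Mark C: refs=D, marked=C
Mark D: refs=H null H, marked=C D
Mark J: refs=D null, marked=C D J
Mark H: refs=A A D, marked=C D H J
Mark A: refs=C, marked=A C D H J
Unmarked (collected): B E F G I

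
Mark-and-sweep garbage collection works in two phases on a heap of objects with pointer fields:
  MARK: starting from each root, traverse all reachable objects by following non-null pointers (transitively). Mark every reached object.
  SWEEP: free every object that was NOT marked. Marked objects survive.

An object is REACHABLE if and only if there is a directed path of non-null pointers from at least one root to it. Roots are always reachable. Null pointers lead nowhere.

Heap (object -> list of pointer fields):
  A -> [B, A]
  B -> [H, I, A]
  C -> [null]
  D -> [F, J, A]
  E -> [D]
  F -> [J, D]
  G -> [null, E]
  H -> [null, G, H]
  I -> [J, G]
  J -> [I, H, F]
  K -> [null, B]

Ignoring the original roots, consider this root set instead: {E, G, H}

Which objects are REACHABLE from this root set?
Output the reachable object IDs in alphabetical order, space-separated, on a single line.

Answer: A B D E F G H I J

Derivation:
Roots: E G H
Mark E: refs=D, marked=E
Mark G: refs=null E, marked=E G
Mark H: refs=null G H, marked=E G H
Mark D: refs=F J A, marked=D E G H
Mark F: refs=J D, marked=D E F G H
Mark J: refs=I H F, marked=D E F G H J
Mark A: refs=B A, marked=A D E F G H J
Mark I: refs=J G, marked=A D E F G H I J
Mark B: refs=H I A, marked=A B D E F G H I J
Unmarked (collected): C K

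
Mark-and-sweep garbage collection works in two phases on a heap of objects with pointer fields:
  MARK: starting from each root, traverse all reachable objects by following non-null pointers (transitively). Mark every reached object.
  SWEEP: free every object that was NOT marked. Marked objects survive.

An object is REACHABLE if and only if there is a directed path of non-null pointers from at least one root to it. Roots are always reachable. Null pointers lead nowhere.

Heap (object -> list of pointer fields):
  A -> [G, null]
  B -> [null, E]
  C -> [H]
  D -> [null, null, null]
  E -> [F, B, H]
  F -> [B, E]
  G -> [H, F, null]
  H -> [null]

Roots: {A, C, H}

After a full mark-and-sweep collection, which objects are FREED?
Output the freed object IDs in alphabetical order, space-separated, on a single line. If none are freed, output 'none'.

Roots: A C H
Mark A: refs=G null, marked=A
Mark C: refs=H, marked=A C
Mark H: refs=null, marked=A C H
Mark G: refs=H F null, marked=A C G H
Mark F: refs=B E, marked=A C F G H
Mark B: refs=null E, marked=A B C F G H
Mark E: refs=F B H, marked=A B C E F G H
Unmarked (collected): D

Answer: D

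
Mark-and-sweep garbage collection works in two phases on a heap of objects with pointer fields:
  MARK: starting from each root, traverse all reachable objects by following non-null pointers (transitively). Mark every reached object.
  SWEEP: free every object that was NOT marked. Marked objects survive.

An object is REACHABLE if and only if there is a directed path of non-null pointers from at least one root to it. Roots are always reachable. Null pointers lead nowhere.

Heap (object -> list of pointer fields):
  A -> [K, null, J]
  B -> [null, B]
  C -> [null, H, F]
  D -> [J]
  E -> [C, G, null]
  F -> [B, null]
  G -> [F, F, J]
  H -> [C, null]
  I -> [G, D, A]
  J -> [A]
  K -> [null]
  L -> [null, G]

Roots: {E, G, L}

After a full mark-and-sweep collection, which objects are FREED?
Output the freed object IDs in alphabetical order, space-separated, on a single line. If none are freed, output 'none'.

Roots: E G L
Mark E: refs=C G null, marked=E
Mark G: refs=F F J, marked=E G
Mark L: refs=null G, marked=E G L
Mark C: refs=null H F, marked=C E G L
Mark F: refs=B null, marked=C E F G L
Mark J: refs=A, marked=C E F G J L
Mark H: refs=C null, marked=C E F G H J L
Mark B: refs=null B, marked=B C E F G H J L
Mark A: refs=K null J, marked=A B C E F G H J L
Mark K: refs=null, marked=A B C E F G H J K L
Unmarked (collected): D I

Answer: D I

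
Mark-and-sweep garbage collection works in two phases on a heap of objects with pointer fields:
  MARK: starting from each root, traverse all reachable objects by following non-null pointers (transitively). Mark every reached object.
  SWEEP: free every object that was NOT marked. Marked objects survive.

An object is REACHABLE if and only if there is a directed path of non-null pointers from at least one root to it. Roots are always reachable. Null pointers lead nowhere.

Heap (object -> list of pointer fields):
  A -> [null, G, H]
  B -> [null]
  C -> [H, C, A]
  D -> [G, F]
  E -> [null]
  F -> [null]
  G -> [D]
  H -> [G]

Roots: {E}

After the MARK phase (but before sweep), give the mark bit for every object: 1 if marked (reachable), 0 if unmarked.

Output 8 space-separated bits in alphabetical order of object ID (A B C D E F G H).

Answer: 0 0 0 0 1 0 0 0

Derivation:
Roots: E
Mark E: refs=null, marked=E
Unmarked (collected): A B C D F G H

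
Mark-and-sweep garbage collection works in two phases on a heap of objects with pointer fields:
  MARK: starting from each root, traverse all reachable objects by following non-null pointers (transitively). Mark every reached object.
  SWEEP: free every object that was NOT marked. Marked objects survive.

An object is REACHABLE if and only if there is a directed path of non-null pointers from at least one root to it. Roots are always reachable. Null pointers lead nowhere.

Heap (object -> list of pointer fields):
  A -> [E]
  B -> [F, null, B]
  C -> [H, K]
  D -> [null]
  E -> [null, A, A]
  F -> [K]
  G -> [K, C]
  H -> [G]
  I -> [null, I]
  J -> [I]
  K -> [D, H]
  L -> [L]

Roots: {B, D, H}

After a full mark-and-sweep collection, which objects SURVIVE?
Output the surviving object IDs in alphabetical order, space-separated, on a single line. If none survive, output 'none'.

Roots: B D H
Mark B: refs=F null B, marked=B
Mark D: refs=null, marked=B D
Mark H: refs=G, marked=B D H
Mark F: refs=K, marked=B D F H
Mark G: refs=K C, marked=B D F G H
Mark K: refs=D H, marked=B D F G H K
Mark C: refs=H K, marked=B C D F G H K
Unmarked (collected): A E I J L

Answer: B C D F G H K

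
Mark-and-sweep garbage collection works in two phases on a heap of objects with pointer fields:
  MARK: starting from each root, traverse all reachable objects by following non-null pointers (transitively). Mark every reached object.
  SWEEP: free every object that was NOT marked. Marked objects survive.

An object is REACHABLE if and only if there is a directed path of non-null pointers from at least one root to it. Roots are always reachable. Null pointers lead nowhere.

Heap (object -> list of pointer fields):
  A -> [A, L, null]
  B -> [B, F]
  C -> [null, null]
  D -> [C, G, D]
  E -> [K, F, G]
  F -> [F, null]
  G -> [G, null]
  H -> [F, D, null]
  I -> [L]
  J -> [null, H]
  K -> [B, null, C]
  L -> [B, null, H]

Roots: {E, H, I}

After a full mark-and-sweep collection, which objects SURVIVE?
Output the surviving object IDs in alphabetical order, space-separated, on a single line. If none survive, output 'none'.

Roots: E H I
Mark E: refs=K F G, marked=E
Mark H: refs=F D null, marked=E H
Mark I: refs=L, marked=E H I
Mark K: refs=B null C, marked=E H I K
Mark F: refs=F null, marked=E F H I K
Mark G: refs=G null, marked=E F G H I K
Mark D: refs=C G D, marked=D E F G H I K
Mark L: refs=B null H, marked=D E F G H I K L
Mark B: refs=B F, marked=B D E F G H I K L
Mark C: refs=null null, marked=B C D E F G H I K L
Unmarked (collected): A J

Answer: B C D E F G H I K L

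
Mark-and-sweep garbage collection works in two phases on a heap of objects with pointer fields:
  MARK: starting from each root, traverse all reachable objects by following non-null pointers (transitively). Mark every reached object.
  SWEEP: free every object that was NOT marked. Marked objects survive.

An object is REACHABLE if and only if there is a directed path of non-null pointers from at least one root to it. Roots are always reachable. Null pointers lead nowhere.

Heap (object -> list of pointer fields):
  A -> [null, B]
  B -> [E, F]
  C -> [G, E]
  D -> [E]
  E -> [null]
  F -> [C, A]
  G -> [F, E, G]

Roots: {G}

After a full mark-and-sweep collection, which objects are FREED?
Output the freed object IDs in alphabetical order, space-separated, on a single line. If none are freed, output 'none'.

Answer: D

Derivation:
Roots: G
Mark G: refs=F E G, marked=G
Mark F: refs=C A, marked=F G
Mark E: refs=null, marked=E F G
Mark C: refs=G E, marked=C E F G
Mark A: refs=null B, marked=A C E F G
Mark B: refs=E F, marked=A B C E F G
Unmarked (collected): D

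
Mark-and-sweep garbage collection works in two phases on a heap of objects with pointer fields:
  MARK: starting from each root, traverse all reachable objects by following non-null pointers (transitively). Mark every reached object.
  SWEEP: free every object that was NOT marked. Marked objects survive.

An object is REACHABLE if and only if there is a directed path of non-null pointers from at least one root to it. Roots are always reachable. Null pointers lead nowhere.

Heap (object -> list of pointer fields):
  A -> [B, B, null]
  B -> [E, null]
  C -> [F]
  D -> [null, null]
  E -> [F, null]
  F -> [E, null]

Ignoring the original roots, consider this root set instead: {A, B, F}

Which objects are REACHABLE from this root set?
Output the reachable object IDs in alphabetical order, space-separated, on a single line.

Answer: A B E F

Derivation:
Roots: A B F
Mark A: refs=B B null, marked=A
Mark B: refs=E null, marked=A B
Mark F: refs=E null, marked=A B F
Mark E: refs=F null, marked=A B E F
Unmarked (collected): C D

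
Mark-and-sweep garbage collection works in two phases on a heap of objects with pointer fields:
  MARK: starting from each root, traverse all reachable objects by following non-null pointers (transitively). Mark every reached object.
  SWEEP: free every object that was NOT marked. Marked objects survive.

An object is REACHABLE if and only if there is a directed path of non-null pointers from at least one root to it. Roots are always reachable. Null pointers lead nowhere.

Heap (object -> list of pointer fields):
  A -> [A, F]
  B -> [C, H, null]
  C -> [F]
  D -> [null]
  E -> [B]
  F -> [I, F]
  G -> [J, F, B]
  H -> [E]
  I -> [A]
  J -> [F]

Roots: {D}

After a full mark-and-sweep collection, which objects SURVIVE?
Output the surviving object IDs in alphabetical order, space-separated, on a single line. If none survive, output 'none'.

Answer: D

Derivation:
Roots: D
Mark D: refs=null, marked=D
Unmarked (collected): A B C E F G H I J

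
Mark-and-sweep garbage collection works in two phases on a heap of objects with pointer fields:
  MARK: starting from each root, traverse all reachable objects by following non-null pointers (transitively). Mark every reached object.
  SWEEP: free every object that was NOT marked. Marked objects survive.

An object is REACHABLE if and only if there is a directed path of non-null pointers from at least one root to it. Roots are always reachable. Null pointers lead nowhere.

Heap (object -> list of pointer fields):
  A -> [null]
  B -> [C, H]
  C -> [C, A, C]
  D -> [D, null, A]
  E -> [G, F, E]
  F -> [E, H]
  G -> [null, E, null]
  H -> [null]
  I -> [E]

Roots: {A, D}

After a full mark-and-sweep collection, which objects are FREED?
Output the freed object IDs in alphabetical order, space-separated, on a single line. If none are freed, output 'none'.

Answer: B C E F G H I

Derivation:
Roots: A D
Mark A: refs=null, marked=A
Mark D: refs=D null A, marked=A D
Unmarked (collected): B C E F G H I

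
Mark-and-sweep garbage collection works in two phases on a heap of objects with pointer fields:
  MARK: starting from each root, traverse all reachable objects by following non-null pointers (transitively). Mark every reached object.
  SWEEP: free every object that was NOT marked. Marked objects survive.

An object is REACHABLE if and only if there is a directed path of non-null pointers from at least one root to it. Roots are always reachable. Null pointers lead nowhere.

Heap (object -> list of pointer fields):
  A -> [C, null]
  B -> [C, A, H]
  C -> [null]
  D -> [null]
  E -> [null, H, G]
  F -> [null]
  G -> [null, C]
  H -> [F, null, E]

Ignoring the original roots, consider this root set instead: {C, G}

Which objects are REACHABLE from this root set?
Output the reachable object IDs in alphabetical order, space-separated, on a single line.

Roots: C G
Mark C: refs=null, marked=C
Mark G: refs=null C, marked=C G
Unmarked (collected): A B D E F H

Answer: C G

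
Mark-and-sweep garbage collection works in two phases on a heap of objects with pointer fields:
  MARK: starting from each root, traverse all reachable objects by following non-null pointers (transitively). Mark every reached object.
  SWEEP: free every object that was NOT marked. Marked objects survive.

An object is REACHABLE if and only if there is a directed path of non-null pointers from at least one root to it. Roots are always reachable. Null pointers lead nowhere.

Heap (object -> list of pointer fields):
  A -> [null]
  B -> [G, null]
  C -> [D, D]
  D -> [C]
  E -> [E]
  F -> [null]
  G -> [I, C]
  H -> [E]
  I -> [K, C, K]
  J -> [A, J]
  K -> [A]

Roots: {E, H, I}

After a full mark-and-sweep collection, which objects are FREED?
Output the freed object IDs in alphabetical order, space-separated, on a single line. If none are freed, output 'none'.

Roots: E H I
Mark E: refs=E, marked=E
Mark H: refs=E, marked=E H
Mark I: refs=K C K, marked=E H I
Mark K: refs=A, marked=E H I K
Mark C: refs=D D, marked=C E H I K
Mark A: refs=null, marked=A C E H I K
Mark D: refs=C, marked=A C D E H I K
Unmarked (collected): B F G J

Answer: B F G J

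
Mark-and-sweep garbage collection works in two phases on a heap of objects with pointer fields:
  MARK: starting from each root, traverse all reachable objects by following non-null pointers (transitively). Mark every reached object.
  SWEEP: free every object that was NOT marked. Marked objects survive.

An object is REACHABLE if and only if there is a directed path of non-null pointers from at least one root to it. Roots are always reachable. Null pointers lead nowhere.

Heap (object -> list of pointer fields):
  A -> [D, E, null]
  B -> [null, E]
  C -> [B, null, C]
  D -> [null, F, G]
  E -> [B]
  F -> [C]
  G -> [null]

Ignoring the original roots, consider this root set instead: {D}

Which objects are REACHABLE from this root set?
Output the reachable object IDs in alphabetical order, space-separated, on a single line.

Roots: D
Mark D: refs=null F G, marked=D
Mark F: refs=C, marked=D F
Mark G: refs=null, marked=D F G
Mark C: refs=B null C, marked=C D F G
Mark B: refs=null E, marked=B C D F G
Mark E: refs=B, marked=B C D E F G
Unmarked (collected): A

Answer: B C D E F G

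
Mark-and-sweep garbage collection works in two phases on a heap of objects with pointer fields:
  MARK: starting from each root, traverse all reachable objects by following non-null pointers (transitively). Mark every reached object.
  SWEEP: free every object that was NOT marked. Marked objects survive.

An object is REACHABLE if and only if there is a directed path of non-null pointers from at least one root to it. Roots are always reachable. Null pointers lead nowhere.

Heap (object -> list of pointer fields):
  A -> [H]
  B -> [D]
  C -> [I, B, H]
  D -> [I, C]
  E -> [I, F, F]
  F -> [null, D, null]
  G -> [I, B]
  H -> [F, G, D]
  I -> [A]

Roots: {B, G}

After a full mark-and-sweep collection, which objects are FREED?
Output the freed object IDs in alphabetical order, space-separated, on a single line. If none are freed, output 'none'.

Roots: B G
Mark B: refs=D, marked=B
Mark G: refs=I B, marked=B G
Mark D: refs=I C, marked=B D G
Mark I: refs=A, marked=B D G I
Mark C: refs=I B H, marked=B C D G I
Mark A: refs=H, marked=A B C D G I
Mark H: refs=F G D, marked=A B C D G H I
Mark F: refs=null D null, marked=A B C D F G H I
Unmarked (collected): E

Answer: E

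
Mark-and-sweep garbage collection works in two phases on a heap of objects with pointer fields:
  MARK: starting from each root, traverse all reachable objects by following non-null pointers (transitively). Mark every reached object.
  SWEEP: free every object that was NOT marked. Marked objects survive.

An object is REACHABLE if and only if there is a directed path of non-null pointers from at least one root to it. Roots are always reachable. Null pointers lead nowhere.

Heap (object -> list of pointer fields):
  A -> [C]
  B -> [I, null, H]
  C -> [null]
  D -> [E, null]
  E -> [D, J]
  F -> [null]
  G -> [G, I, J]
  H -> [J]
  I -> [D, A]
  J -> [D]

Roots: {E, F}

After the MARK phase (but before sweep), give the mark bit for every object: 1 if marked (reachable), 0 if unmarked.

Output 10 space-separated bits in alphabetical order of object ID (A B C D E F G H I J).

Answer: 0 0 0 1 1 1 0 0 0 1

Derivation:
Roots: E F
Mark E: refs=D J, marked=E
Mark F: refs=null, marked=E F
Mark D: refs=E null, marked=D E F
Mark J: refs=D, marked=D E F J
Unmarked (collected): A B C G H I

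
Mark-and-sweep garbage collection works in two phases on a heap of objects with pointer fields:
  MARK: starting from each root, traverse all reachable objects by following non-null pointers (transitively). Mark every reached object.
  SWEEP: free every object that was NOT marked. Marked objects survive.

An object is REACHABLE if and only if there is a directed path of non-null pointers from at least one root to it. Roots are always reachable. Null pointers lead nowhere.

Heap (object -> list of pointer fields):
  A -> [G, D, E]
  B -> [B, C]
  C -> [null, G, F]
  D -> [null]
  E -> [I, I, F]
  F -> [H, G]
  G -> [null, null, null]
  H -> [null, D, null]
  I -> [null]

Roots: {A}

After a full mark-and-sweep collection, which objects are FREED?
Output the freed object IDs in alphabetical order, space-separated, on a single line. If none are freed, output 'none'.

Roots: A
Mark A: refs=G D E, marked=A
Mark G: refs=null null null, marked=A G
Mark D: refs=null, marked=A D G
Mark E: refs=I I F, marked=A D E G
Mark I: refs=null, marked=A D E G I
Mark F: refs=H G, marked=A D E F G I
Mark H: refs=null D null, marked=A D E F G H I
Unmarked (collected): B C

Answer: B C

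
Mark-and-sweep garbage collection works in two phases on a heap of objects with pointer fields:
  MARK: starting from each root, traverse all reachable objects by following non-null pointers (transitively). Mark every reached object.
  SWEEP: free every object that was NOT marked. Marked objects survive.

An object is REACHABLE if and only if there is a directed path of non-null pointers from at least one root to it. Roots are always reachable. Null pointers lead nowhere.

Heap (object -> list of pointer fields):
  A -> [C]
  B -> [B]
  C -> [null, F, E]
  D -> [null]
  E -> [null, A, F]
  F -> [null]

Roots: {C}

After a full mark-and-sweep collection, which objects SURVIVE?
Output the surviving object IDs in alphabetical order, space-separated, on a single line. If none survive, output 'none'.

Answer: A C E F

Derivation:
Roots: C
Mark C: refs=null F E, marked=C
Mark F: refs=null, marked=C F
Mark E: refs=null A F, marked=C E F
Mark A: refs=C, marked=A C E F
Unmarked (collected): B D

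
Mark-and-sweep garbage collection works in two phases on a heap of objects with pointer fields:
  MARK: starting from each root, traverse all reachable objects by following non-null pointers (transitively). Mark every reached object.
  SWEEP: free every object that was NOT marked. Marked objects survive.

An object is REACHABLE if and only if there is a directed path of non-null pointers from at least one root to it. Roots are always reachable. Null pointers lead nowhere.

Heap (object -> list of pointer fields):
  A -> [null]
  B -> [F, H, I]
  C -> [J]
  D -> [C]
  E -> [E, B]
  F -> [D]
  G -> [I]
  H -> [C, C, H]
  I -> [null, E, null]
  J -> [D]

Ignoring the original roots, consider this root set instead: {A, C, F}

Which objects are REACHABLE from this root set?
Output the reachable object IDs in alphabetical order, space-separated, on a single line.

Roots: A C F
Mark A: refs=null, marked=A
Mark C: refs=J, marked=A C
Mark F: refs=D, marked=A C F
Mark J: refs=D, marked=A C F J
Mark D: refs=C, marked=A C D F J
Unmarked (collected): B E G H I

Answer: A C D F J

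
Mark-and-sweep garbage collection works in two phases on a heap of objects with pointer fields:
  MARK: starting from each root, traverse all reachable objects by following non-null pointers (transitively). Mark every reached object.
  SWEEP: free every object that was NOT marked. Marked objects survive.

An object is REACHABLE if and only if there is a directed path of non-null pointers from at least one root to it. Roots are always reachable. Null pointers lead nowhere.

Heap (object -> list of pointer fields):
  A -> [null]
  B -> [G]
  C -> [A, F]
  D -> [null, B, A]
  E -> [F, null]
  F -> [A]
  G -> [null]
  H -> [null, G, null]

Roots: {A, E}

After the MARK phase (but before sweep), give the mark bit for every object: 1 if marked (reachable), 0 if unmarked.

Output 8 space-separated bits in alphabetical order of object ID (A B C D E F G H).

Roots: A E
Mark A: refs=null, marked=A
Mark E: refs=F null, marked=A E
Mark F: refs=A, marked=A E F
Unmarked (collected): B C D G H

Answer: 1 0 0 0 1 1 0 0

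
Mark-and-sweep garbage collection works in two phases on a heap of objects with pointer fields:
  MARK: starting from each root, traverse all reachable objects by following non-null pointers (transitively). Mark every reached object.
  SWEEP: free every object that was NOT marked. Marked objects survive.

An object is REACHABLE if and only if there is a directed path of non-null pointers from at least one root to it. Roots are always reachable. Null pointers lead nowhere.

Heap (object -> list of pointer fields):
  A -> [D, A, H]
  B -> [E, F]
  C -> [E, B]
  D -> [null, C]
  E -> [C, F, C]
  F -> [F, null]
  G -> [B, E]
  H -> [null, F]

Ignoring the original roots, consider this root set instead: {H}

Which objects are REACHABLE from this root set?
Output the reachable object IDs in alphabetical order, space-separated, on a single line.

Answer: F H

Derivation:
Roots: H
Mark H: refs=null F, marked=H
Mark F: refs=F null, marked=F H
Unmarked (collected): A B C D E G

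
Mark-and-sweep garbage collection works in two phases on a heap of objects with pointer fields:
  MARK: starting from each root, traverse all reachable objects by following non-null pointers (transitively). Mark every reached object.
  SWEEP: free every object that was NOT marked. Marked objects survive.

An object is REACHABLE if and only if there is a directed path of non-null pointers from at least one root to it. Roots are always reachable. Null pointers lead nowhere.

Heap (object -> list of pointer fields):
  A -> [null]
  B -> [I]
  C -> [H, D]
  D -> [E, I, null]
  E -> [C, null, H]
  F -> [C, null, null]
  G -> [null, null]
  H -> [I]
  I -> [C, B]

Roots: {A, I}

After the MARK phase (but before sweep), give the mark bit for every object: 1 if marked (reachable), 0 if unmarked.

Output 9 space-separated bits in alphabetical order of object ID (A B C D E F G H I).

Answer: 1 1 1 1 1 0 0 1 1

Derivation:
Roots: A I
Mark A: refs=null, marked=A
Mark I: refs=C B, marked=A I
Mark C: refs=H D, marked=A C I
Mark B: refs=I, marked=A B C I
Mark H: refs=I, marked=A B C H I
Mark D: refs=E I null, marked=A B C D H I
Mark E: refs=C null H, marked=A B C D E H I
Unmarked (collected): F G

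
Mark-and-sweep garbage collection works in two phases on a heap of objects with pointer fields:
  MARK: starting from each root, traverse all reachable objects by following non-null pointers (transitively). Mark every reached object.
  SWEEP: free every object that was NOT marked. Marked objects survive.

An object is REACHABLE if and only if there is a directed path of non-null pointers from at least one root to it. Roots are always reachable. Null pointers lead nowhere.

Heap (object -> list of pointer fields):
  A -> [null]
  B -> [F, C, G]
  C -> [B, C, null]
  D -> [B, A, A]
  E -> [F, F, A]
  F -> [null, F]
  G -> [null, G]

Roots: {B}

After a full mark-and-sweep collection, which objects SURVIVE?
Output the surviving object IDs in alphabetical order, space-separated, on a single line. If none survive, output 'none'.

Roots: B
Mark B: refs=F C G, marked=B
Mark F: refs=null F, marked=B F
Mark C: refs=B C null, marked=B C F
Mark G: refs=null G, marked=B C F G
Unmarked (collected): A D E

Answer: B C F G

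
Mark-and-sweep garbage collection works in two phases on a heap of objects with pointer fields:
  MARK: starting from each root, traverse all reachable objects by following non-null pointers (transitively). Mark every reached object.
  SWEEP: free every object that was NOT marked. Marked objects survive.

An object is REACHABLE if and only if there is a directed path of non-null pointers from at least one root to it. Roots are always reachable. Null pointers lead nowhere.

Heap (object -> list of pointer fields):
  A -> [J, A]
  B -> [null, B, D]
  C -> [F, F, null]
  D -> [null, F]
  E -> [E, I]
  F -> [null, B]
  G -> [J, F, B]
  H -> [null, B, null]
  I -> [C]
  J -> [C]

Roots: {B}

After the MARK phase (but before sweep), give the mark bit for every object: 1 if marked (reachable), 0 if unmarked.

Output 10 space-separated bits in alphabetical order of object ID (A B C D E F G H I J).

Answer: 0 1 0 1 0 1 0 0 0 0

Derivation:
Roots: B
Mark B: refs=null B D, marked=B
Mark D: refs=null F, marked=B D
Mark F: refs=null B, marked=B D F
Unmarked (collected): A C E G H I J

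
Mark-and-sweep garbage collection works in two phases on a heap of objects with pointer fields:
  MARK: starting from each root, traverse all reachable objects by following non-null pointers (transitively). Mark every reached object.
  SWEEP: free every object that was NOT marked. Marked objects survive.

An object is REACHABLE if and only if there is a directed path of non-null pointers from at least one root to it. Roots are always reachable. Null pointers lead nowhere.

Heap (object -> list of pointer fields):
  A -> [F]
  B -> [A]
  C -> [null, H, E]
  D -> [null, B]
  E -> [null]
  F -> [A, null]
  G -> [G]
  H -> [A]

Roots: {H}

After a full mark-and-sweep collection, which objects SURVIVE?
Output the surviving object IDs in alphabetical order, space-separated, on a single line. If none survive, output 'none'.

Roots: H
Mark H: refs=A, marked=H
Mark A: refs=F, marked=A H
Mark F: refs=A null, marked=A F H
Unmarked (collected): B C D E G

Answer: A F H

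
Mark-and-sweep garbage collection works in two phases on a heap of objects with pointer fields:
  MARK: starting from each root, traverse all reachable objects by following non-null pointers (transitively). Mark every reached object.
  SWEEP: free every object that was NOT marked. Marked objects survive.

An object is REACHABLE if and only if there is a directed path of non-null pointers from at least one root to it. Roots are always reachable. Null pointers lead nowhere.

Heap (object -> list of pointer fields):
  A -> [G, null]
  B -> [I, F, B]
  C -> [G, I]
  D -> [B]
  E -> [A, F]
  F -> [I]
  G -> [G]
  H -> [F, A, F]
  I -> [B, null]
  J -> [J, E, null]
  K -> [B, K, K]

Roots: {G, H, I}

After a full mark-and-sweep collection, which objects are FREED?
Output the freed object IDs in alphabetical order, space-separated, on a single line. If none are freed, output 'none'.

Roots: G H I
Mark G: refs=G, marked=G
Mark H: refs=F A F, marked=G H
Mark I: refs=B null, marked=G H I
Mark F: refs=I, marked=F G H I
Mark A: refs=G null, marked=A F G H I
Mark B: refs=I F B, marked=A B F G H I
Unmarked (collected): C D E J K

Answer: C D E J K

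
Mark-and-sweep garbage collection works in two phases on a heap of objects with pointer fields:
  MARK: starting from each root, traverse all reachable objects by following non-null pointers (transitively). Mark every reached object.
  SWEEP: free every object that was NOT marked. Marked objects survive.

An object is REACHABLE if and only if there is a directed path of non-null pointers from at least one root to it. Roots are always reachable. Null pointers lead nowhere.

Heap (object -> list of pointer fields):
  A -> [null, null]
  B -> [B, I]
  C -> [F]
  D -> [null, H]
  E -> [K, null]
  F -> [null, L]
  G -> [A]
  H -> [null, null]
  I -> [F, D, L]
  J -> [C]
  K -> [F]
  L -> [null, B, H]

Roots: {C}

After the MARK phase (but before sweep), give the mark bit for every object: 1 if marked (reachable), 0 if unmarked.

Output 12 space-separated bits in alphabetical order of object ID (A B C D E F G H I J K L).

Roots: C
Mark C: refs=F, marked=C
Mark F: refs=null L, marked=C F
Mark L: refs=null B H, marked=C F L
Mark B: refs=B I, marked=B C F L
Mark H: refs=null null, marked=B C F H L
Mark I: refs=F D L, marked=B C F H I L
Mark D: refs=null H, marked=B C D F H I L
Unmarked (collected): A E G J K

Answer: 0 1 1 1 0 1 0 1 1 0 0 1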